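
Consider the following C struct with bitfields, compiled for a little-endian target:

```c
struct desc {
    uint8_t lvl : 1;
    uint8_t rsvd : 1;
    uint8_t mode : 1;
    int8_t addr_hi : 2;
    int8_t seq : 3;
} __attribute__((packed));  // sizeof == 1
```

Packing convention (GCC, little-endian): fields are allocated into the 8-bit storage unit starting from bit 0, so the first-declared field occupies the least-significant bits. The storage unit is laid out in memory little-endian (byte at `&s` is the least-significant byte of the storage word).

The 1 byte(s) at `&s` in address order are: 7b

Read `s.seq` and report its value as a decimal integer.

3

[0]=0x7b (little-endian) → word 0x7b
lvl [0+:1] = (word>>0) & 0x1 = 1
rsvd [1+:1] = (word>>1) & 0x1 = 1
mode [2+:1] = (word>>2) & 0x1 = 0
addr_hi [3+:2] = (word>>3) & 0x3 = 3
seq [5+:3] = (word>>5) & 0x7 = 3  ←
seq signed 3b, MSB=0: value = 3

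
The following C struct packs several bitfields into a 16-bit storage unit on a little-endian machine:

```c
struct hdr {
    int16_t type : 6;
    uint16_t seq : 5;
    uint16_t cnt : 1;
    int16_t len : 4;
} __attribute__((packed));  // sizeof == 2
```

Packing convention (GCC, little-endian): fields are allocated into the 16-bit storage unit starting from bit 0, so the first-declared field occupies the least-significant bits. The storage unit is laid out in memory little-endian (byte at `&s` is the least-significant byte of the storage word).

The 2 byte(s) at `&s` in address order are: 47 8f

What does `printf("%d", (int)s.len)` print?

[0]=0x47 [1]=0x8f (little-endian) → word 0x8f47
type [0+:6] = (word>>0) & 0x3f = 7
seq [6+:5] = (word>>6) & 0x1f = 29
cnt [11+:1] = (word>>11) & 0x1 = 1
len [12+:4] = (word>>12) & 0xf = 8  ←
len signed 4b, MSB=1: 8 - 16 = -8

-8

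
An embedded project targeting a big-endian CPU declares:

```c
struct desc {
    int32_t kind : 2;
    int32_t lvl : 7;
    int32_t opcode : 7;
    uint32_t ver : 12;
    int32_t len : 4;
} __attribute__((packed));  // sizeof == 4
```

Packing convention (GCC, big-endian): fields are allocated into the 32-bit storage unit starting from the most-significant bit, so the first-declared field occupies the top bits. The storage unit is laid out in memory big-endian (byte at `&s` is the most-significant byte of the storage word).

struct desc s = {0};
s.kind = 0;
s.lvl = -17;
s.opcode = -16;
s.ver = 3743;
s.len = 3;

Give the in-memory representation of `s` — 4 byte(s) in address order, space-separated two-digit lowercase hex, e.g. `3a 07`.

kind (2b) val=0 bits=0x0 at bit 30: 0x00000000
lvl (7b) val=-17 bits=0x6f at bit 23: 0x37800000
opcode (7b) val=-16 bits=0x70 at bit 16: 0x37f00000
ver (12b) val=3743 bits=0xe9f at bit 4: 0x37f0e9f0
len (4b) val=3 bits=0x3 at bit 0: 0x37f0e9f3
word = 0x37f0e9f3 → big-endian bytes:
  [0]=0x37  [1]=0xf0  [2]=0xe9  [3]=0xf3

37 f0 e9 f3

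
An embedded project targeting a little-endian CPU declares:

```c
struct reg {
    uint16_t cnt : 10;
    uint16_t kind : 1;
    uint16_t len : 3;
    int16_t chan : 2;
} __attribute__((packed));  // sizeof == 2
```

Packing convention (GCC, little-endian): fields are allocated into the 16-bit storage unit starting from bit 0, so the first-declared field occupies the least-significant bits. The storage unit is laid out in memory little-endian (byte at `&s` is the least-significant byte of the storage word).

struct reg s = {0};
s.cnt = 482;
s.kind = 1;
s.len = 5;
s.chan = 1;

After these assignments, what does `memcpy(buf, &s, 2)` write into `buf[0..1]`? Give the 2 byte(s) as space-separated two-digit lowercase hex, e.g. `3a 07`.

cnt:10 = 482 → 0x1e2 << 0 → word 0x01e2
kind:1 = 1 → 0x1 << 10 → word 0x05e2
len:3 = 5 → 0x5 << 11 → word 0x2de2
chan:2 = 1 → 0x1 << 14 → word 0x6de2
word = 0x6de2 → little-endian bytes:
  [0]=0xe2  [1]=0x6d

e2 6d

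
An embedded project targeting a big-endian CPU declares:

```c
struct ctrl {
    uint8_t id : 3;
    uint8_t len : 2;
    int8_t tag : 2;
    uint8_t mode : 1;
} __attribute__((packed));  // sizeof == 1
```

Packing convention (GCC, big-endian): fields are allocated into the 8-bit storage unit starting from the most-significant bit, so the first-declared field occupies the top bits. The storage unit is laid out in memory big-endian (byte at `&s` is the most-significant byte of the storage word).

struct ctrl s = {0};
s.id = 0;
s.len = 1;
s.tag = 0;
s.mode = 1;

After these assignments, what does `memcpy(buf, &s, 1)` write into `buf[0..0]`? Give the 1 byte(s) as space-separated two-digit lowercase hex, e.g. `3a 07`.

id (3b) val=0 bits=0x0 at bit 5: 0x00
len (2b) val=1 bits=0x1 at bit 3: 0x08
tag (2b) val=0 bits=0x0 at bit 1: 0x08
mode (1b) val=1 bits=0x1 at bit 0: 0x09
word = 0x09 → big-endian bytes:
  [0]=0x09

09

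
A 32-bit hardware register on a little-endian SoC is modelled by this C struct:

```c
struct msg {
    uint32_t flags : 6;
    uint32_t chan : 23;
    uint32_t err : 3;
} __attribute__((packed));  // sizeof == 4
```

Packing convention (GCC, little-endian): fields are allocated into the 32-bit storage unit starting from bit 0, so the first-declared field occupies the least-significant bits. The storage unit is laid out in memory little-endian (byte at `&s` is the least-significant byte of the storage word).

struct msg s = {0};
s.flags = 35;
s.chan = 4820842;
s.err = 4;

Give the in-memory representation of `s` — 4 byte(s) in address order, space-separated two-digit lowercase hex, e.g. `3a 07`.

flags (6b) val=35 bits=0x23 at bit 0: 0x00000023
chan (23b) val=4820842 bits=0x498f6a at bit 6: 0x1263daa3
err (3b) val=4 bits=0x4 at bit 29: 0x9263daa3
word = 0x9263daa3 → little-endian bytes:
  [0]=0xa3  [1]=0xda  [2]=0x63  [3]=0x92

a3 da 63 92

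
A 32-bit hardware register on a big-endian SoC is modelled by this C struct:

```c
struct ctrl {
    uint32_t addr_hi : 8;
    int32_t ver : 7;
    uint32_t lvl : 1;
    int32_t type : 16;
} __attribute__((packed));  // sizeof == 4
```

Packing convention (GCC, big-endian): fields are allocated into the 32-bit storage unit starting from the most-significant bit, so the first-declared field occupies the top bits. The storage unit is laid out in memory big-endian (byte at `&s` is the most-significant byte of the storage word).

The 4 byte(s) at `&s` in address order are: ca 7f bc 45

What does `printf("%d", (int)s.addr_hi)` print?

[0]=0xca [1]=0x7f [2]=0xbc [3]=0x45 (big-endian) → word 0xca7fbc45
addr_hi:8 @ bit 24 → (0xca7fbc45>>24)&0xff = 0xca  ←
ver:7 @ bit 17 → (0xca7fbc45>>17)&0x7f = 0x3f
lvl:1 @ bit 16 → (0xca7fbc45>>16)&0x1 = 0x1
type:16 @ bit 0 → (0xca7fbc45>>0)&0xffff = 0xbc45

202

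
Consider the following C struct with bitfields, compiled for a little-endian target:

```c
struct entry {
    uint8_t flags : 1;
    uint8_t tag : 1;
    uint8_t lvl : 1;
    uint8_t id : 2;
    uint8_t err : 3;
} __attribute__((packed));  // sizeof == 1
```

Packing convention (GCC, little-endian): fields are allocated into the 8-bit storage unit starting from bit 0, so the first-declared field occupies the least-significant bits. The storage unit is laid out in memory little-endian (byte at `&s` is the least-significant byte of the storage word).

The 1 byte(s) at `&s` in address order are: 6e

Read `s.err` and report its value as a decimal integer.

3

[0]=0x6e (little-endian) → word 0x6e
flags [0+:1] = (word>>0) & 0x1 = 0
tag [1+:1] = (word>>1) & 0x1 = 1
lvl [2+:1] = (word>>2) & 0x1 = 1
id [3+:2] = (word>>3) & 0x3 = 1
err [5+:3] = (word>>5) & 0x7 = 3  ←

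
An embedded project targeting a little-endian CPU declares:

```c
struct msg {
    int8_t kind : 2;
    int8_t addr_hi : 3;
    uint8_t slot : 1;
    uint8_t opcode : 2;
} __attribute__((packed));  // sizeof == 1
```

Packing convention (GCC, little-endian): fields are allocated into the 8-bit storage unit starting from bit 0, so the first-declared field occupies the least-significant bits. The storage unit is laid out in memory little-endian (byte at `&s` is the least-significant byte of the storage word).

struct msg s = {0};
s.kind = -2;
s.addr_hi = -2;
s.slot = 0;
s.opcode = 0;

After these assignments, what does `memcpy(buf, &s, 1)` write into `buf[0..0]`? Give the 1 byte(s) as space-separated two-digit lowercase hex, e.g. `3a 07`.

[0+:2] kind=-2 & 0x3 = 0x2; word=0x02
[2+:3] addr_hi=-2 & 0x7 = 0x6; word=0x1a
[5+:1] slot=0 & 0x1 = 0x0; word=0x1a
[6+:2] opcode=0 & 0x3 = 0x0; word=0x1a
word = 0x1a → little-endian bytes:
  [0]=0x1a

1a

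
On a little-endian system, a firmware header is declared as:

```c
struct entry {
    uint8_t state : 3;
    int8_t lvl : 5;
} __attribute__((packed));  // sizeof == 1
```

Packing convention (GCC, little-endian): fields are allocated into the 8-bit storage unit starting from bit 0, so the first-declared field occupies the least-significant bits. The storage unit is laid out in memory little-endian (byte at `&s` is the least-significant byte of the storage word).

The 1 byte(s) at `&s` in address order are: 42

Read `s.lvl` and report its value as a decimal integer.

8

[0]=0x42 (little-endian) → word 0x42
state:3 @ bit 0 → (0x42>>0)&0x7 = 0x2
lvl:5 @ bit 3 → (0x42>>3)&0x1f = 0x8  ←
lvl signed 5b, MSB=0: value = 8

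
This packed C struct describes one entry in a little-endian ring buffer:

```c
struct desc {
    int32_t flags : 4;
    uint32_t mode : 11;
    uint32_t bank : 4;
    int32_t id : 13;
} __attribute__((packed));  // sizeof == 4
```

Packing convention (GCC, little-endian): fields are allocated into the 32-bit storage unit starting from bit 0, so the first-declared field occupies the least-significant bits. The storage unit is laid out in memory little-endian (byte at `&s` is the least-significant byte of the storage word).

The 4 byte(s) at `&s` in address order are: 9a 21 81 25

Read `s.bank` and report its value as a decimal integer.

2

[0]=0x9a [1]=0x21 [2]=0x81 [3]=0x25 (little-endian) → word 0x2581219a
flags [0+:4] = (word>>0) & 0xf = 10
mode [4+:11] = (word>>4) & 0x7ff = 537
bank [15+:4] = (word>>15) & 0xf = 2  ←
id [19+:13] = (word>>19) & 0x1fff = 1200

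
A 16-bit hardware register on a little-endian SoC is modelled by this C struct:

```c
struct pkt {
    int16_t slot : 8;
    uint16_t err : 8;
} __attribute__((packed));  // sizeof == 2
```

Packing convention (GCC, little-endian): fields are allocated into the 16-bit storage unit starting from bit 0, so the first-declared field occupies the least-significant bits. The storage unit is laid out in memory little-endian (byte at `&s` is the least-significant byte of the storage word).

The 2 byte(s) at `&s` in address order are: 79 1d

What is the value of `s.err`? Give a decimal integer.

29

[0]=0x79 [1]=0x1d (little-endian) → word 0x1d79
slot:8 @ bit 0 → (0x1d79>>0)&0xff = 0x79
err:8 @ bit 8 → (0x1d79>>8)&0xff = 0x1d  ←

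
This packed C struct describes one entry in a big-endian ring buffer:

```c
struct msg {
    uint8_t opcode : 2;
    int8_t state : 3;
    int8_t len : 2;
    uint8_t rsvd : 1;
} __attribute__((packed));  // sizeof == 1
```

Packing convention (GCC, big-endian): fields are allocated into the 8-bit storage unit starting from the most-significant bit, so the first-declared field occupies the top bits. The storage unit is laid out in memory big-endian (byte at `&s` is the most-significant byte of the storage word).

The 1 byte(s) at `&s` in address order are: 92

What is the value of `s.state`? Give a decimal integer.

2

[0]=0x92 (big-endian) → word 0x92
opcode [6+:2] = (word>>6) & 0x3 = 2
state [3+:3] = (word>>3) & 0x7 = 2  ←
len [1+:2] = (word>>1) & 0x3 = 1
rsvd [0+:1] = (word>>0) & 0x1 = 0
state signed 3b, MSB=0: value = 2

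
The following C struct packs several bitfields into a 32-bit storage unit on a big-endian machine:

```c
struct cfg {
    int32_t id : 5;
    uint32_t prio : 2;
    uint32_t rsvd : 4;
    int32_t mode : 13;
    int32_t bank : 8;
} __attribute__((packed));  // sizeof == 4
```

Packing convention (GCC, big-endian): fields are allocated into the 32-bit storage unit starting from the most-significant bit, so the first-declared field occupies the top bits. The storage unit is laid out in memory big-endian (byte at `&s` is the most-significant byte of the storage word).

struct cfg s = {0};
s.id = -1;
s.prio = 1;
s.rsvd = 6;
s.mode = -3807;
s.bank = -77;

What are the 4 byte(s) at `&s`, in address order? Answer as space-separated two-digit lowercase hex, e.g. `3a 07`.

fa d1 21 b3

id (5b) val=-1 bits=0x1f at bit 27: 0xf8000000
prio (2b) val=1 bits=0x1 at bit 25: 0xfa000000
rsvd (4b) val=6 bits=0x6 at bit 21: 0xfac00000
mode (13b) val=-3807 bits=0x1121 at bit 8: 0xfad12100
bank (8b) val=-77 bits=0xb3 at bit 0: 0xfad121b3
word = 0xfad121b3 → big-endian bytes:
  [0]=0xfa  [1]=0xd1  [2]=0x21  [3]=0xb3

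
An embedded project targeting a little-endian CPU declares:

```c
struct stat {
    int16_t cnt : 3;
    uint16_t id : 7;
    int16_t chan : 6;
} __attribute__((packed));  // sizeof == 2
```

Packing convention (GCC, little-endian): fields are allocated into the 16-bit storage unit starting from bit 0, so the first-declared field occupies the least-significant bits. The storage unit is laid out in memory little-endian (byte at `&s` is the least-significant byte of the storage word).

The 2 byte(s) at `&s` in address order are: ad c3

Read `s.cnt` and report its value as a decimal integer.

-3

[0]=0xad [1]=0xc3 (little-endian) → word 0xc3ad
cnt [0+:3] = (word>>0) & 0x7 = 5  ←
id [3+:7] = (word>>3) & 0x7f = 117
chan [10+:6] = (word>>10) & 0x3f = 48
cnt signed 3b, MSB=1: 5 - 8 = -3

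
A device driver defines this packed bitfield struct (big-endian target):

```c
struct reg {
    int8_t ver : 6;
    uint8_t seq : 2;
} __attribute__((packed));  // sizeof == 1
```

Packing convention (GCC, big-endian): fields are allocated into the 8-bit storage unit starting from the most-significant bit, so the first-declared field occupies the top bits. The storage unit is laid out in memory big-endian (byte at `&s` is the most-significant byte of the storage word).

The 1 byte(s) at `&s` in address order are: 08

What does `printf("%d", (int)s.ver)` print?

[0]=0x08 (big-endian) → word 0x08
ver [2+:6] = (word>>2) & 0x3f = 2  ←
seq [0+:2] = (word>>0) & 0x3 = 0
ver signed 6b, MSB=0: value = 2

2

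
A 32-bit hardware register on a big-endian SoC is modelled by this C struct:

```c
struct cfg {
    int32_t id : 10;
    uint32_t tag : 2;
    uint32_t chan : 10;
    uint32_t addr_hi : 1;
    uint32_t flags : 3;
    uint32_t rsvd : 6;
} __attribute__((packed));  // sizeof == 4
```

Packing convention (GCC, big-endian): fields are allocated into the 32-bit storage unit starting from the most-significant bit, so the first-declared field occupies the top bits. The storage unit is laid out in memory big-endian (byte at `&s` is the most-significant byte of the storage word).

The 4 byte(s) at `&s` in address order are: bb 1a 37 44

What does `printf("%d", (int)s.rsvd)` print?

4

[0]=0xbb [1]=0x1a [2]=0x37 [3]=0x44 (big-endian) → word 0xbb1a3744
id [22+:10] = (word>>22) & 0x3ff = 748
tag [20+:2] = (word>>20) & 0x3 = 1
chan [10+:10] = (word>>10) & 0x3ff = 653
addr_hi [9+:1] = (word>>9) & 0x1 = 1
flags [6+:3] = (word>>6) & 0x7 = 5
rsvd [0+:6] = (word>>0) & 0x3f = 4  ←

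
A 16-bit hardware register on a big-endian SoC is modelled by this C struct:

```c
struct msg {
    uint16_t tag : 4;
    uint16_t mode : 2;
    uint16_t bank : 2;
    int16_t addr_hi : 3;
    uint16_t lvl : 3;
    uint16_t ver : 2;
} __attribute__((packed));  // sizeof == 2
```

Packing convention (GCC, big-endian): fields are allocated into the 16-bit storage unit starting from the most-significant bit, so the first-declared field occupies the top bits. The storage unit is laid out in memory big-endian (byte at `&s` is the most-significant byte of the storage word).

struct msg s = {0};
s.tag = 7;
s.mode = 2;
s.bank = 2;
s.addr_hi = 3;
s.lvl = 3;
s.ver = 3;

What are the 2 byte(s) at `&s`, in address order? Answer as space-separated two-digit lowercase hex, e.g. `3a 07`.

7a 6f

tag:4 = 7 → 0x7 << 12 → word 0x7000
mode:2 = 2 → 0x2 << 10 → word 0x7800
bank:2 = 2 → 0x2 << 8 → word 0x7a00
addr_hi:3 = 3 → 0x3 << 5 → word 0x7a60
lvl:3 = 3 → 0x3 << 2 → word 0x7a6c
ver:2 = 3 → 0x3 << 0 → word 0x7a6f
word = 0x7a6f → big-endian bytes:
  [0]=0x7a  [1]=0x6f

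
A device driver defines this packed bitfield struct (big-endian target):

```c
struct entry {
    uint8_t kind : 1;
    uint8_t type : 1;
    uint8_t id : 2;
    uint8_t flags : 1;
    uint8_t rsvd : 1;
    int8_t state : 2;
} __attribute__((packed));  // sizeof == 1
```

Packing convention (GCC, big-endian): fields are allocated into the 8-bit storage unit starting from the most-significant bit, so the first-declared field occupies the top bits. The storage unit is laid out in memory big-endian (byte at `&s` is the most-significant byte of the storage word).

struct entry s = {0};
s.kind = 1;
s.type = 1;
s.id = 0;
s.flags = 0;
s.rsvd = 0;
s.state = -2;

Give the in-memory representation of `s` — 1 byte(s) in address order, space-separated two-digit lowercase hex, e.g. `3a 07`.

c2

kind:1 = 1 → 0x1 << 7 → word 0x80
type:1 = 1 → 0x1 << 6 → word 0xc0
id:2 = 0 → 0x0 << 4 → word 0xc0
flags:1 = 0 → 0x0 << 3 → word 0xc0
rsvd:1 = 0 → 0x0 << 2 → word 0xc0
state:2 = -2 → 0x2 << 0 → word 0xc2
word = 0xc2 → big-endian bytes:
  [0]=0xc2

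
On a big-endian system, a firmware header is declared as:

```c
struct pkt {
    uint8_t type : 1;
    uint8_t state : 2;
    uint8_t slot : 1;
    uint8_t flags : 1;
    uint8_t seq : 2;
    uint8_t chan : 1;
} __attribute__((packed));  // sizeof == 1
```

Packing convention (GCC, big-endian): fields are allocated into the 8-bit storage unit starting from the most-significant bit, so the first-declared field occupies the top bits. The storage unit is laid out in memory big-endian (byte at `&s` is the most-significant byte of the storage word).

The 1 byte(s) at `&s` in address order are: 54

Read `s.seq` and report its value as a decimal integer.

2

[0]=0x54 (big-endian) → word 0x54
type:1 @ bit 7 → (0x54>>7)&0x1 = 0x0
state:2 @ bit 5 → (0x54>>5)&0x3 = 0x2
slot:1 @ bit 4 → (0x54>>4)&0x1 = 0x1
flags:1 @ bit 3 → (0x54>>3)&0x1 = 0x0
seq:2 @ bit 1 → (0x54>>1)&0x3 = 0x2  ←
chan:1 @ bit 0 → (0x54>>0)&0x1 = 0x0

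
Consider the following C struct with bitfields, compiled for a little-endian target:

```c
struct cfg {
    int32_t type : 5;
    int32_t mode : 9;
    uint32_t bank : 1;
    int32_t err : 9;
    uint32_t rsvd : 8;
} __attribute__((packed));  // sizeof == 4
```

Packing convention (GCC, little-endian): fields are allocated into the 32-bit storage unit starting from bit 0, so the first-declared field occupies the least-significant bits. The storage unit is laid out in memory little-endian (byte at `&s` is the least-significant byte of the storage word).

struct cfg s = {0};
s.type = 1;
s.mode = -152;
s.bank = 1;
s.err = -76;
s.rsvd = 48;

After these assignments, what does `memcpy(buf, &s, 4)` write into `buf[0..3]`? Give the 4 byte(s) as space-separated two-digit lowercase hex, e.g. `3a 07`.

type (5b) val=1 bits=0x1 at bit 0: 0x00000001
mode (9b) val=-152 bits=0x168 at bit 5: 0x00002d01
bank (1b) val=1 bits=0x1 at bit 14: 0x00006d01
err (9b) val=-76 bits=0x1b4 at bit 15: 0x00da6d01
rsvd (8b) val=48 bits=0x30 at bit 24: 0x30da6d01
word = 0x30da6d01 → little-endian bytes:
  [0]=0x01  [1]=0x6d  [2]=0xda  [3]=0x30

01 6d da 30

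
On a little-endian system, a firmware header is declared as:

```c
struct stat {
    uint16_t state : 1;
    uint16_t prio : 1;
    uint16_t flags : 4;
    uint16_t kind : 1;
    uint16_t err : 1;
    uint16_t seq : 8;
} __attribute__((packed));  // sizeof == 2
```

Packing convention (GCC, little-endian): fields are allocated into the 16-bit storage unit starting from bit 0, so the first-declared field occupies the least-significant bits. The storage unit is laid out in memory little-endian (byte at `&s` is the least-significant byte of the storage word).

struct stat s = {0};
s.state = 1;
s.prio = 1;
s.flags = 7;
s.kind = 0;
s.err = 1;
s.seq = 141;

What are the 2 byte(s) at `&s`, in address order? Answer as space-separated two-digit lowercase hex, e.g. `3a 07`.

9f 8d

state:1 = 1 → 0x1 << 0 → word 0x0001
prio:1 = 1 → 0x1 << 1 → word 0x0003
flags:4 = 7 → 0x7 << 2 → word 0x001f
kind:1 = 0 → 0x0 << 6 → word 0x001f
err:1 = 1 → 0x1 << 7 → word 0x009f
seq:8 = 141 → 0x8d << 8 → word 0x8d9f
word = 0x8d9f → little-endian bytes:
  [0]=0x9f  [1]=0x8d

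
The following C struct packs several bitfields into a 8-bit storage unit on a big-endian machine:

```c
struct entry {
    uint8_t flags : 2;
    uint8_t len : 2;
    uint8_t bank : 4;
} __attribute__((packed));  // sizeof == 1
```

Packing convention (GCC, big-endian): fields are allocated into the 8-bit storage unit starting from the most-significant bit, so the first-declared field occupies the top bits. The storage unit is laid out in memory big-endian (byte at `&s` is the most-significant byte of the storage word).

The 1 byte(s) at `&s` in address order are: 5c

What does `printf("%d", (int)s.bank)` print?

[0]=0x5c (big-endian) → word 0x5c
flags:2 @ bit 6 → (0x5c>>6)&0x3 = 0x1
len:2 @ bit 4 → (0x5c>>4)&0x3 = 0x1
bank:4 @ bit 0 → (0x5c>>0)&0xf = 0xc  ←

12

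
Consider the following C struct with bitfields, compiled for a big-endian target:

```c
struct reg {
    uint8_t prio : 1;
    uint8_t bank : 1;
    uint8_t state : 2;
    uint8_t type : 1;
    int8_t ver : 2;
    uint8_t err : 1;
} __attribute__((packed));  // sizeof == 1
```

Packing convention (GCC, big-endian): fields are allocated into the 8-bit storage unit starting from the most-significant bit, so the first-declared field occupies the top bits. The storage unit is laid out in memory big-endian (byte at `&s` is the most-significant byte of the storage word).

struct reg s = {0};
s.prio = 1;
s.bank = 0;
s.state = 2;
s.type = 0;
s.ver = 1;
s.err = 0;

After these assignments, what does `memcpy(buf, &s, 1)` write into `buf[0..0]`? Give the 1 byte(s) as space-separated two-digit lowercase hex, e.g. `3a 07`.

a2

prio:1 = 1 → 0x1 << 7 → word 0x80
bank:1 = 0 → 0x0 << 6 → word 0x80
state:2 = 2 → 0x2 << 4 → word 0xa0
type:1 = 0 → 0x0 << 3 → word 0xa0
ver:2 = 1 → 0x1 << 1 → word 0xa2
err:1 = 0 → 0x0 << 0 → word 0xa2
word = 0xa2 → big-endian bytes:
  [0]=0xa2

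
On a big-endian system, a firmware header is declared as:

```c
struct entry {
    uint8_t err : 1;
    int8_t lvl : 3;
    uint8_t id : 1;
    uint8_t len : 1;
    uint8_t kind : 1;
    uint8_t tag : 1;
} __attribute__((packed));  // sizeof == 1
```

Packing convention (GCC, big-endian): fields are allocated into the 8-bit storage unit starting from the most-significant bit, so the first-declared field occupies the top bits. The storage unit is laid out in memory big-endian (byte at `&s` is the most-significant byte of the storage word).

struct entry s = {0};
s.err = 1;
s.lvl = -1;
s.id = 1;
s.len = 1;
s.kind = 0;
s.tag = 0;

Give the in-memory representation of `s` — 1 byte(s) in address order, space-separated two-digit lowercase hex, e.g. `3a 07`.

fc

err (1b) val=1 bits=0x1 at bit 7: 0x80
lvl (3b) val=-1 bits=0x7 at bit 4: 0xf0
id (1b) val=1 bits=0x1 at bit 3: 0xf8
len (1b) val=1 bits=0x1 at bit 2: 0xfc
kind (1b) val=0 bits=0x0 at bit 1: 0xfc
tag (1b) val=0 bits=0x0 at bit 0: 0xfc
word = 0xfc → big-endian bytes:
  [0]=0xfc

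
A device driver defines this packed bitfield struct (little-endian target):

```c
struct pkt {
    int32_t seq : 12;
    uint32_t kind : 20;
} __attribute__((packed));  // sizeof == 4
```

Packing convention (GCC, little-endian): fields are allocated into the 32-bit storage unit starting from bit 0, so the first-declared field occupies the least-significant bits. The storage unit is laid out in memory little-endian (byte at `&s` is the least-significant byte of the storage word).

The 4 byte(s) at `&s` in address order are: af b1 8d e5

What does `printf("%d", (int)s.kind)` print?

[0]=0xaf [1]=0xb1 [2]=0x8d [3]=0xe5 (little-endian) → word 0xe58db1af
seq [0+:12] = (word>>0) & 0xfff = 431
kind [12+:20] = (word>>12) & 0xfffff = 940251  ←

940251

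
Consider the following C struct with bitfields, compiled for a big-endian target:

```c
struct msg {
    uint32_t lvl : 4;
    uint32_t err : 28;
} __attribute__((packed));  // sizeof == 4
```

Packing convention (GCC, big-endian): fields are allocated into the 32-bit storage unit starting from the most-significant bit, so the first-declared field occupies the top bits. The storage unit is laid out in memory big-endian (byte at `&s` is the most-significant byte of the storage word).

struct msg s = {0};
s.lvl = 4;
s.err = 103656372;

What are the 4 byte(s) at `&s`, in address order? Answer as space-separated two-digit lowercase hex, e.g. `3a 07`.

lvl (4b) val=4 bits=0x4 at bit 28: 0x40000000
err (28b) val=103656372 bits=0x62dabb4 at bit 0: 0x462dabb4
word = 0x462dabb4 → big-endian bytes:
  [0]=0x46  [1]=0x2d  [2]=0xab  [3]=0xb4

46 2d ab b4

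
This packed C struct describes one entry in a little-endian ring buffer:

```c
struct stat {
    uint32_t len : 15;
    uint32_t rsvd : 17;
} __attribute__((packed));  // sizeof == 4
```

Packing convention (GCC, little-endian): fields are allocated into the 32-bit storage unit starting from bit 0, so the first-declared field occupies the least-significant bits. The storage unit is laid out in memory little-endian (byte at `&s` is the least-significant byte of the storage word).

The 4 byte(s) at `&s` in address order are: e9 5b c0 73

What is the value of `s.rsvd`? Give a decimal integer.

[0]=0xe9 [1]=0x5b [2]=0xc0 [3]=0x73 (little-endian) → word 0x73c05be9
len [0+:15] = (word>>0) & 0x7fff = 23529
rsvd [15+:17] = (word>>15) & 0x1ffff = 59264  ←

59264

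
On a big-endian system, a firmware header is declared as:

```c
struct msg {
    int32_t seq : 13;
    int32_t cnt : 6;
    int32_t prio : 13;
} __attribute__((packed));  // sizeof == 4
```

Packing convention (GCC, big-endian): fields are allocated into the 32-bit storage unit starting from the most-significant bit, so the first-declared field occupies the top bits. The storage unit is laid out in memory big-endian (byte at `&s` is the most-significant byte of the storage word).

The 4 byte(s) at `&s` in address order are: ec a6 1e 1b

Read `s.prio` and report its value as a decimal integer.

[0]=0xec [1]=0xa6 [2]=0x1e [3]=0x1b (big-endian) → word 0xeca61e1b
seq:13 @ bit 19 → (0xeca61e1b>>19)&0x1fff = 0x1d94
cnt:6 @ bit 13 → (0xeca61e1b>>13)&0x3f = 0x30
prio:13 @ bit 0 → (0xeca61e1b>>0)&0x1fff = 0x1e1b  ←
prio signed 13b, MSB=1: 7707 - 8192 = -485

-485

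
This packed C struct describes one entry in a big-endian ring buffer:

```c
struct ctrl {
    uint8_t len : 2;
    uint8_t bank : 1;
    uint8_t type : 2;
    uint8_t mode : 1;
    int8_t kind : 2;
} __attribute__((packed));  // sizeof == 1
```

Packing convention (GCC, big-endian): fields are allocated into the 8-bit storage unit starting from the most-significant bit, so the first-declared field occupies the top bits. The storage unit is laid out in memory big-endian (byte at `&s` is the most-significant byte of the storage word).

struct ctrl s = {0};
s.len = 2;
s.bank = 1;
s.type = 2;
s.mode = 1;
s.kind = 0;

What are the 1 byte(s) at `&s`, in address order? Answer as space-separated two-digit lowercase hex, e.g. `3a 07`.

[6+:2] len=2 & 0x3 = 0x2; word=0x80
[5+:1] bank=1 & 0x1 = 0x1; word=0xa0
[3+:2] type=2 & 0x3 = 0x2; word=0xb0
[2+:1] mode=1 & 0x1 = 0x1; word=0xb4
[0+:2] kind=0 & 0x3 = 0x0; word=0xb4
word = 0xb4 → big-endian bytes:
  [0]=0xb4

b4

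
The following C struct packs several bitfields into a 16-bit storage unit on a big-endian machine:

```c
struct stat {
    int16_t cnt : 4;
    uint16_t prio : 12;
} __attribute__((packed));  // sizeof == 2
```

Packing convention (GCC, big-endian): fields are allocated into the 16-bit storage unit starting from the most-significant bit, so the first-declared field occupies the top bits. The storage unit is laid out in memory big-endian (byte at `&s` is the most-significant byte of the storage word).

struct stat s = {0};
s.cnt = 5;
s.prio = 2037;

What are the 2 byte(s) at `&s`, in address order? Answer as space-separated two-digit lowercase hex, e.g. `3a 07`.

cnt:4 = 5 → 0x5 << 12 → word 0x5000
prio:12 = 2037 → 0x7f5 << 0 → word 0x57f5
word = 0x57f5 → big-endian bytes:
  [0]=0x57  [1]=0xf5

57 f5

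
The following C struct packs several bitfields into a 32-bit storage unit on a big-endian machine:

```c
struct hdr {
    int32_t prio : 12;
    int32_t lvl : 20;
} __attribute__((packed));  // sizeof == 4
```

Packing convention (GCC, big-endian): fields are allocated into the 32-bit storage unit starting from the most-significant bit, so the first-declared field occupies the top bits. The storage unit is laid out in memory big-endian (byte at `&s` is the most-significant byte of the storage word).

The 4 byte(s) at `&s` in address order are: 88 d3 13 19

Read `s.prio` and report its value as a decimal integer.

-1907

[0]=0x88 [1]=0xd3 [2]=0x13 [3]=0x19 (big-endian) → word 0x88d31319
prio:12 @ bit 20 → (0x88d31319>>20)&0xfff = 0x88d  ←
lvl:20 @ bit 0 → (0x88d31319>>0)&0xfffff = 0x31319
prio signed 12b, MSB=1: 2189 - 4096 = -1907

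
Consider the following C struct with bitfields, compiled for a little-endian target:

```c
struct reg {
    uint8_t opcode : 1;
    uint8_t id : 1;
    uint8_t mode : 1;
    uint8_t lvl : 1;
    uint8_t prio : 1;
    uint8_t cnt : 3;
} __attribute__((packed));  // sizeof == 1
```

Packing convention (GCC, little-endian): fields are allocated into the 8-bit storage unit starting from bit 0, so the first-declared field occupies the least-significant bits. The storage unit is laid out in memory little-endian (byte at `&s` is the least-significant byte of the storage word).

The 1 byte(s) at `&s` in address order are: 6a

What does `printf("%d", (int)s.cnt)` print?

[0]=0x6a (little-endian) → word 0x6a
opcode:1 @ bit 0 → (0x6a>>0)&0x1 = 0x0
id:1 @ bit 1 → (0x6a>>1)&0x1 = 0x1
mode:1 @ bit 2 → (0x6a>>2)&0x1 = 0x0
lvl:1 @ bit 3 → (0x6a>>3)&0x1 = 0x1
prio:1 @ bit 4 → (0x6a>>4)&0x1 = 0x0
cnt:3 @ bit 5 → (0x6a>>5)&0x7 = 0x3  ←

3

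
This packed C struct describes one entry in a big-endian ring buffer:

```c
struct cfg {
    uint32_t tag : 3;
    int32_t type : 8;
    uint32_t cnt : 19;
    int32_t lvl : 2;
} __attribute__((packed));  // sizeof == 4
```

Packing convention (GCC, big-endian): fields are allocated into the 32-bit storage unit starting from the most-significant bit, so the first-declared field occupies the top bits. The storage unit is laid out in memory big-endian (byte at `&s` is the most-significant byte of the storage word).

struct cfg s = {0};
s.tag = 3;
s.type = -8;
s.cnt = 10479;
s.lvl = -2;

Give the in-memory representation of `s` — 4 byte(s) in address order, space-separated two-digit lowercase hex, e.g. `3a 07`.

[29+:3] tag=3 & 0x7 = 0x3; word=0x60000000
[21+:8] type=-8 & 0xff = 0xf8; word=0x7f000000
[2+:19] cnt=10479 & 0x7ffff = 0x28ef; word=0x7f00a3bc
[0+:2] lvl=-2 & 0x3 = 0x2; word=0x7f00a3be
word = 0x7f00a3be → big-endian bytes:
  [0]=0x7f  [1]=0x00  [2]=0xa3  [3]=0xbe

7f 00 a3 be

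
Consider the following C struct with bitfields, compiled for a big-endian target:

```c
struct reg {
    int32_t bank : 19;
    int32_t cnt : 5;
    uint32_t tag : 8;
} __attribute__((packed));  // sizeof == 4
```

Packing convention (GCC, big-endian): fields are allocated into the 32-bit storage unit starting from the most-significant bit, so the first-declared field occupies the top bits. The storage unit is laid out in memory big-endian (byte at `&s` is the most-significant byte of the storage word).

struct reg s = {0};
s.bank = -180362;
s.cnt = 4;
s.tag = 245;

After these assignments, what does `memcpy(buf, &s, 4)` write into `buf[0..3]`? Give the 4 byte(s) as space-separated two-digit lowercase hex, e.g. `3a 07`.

a7 ee c4 f5

bank (19b) val=-180362 bits=0x53f76 at bit 13: 0xa7eec000
cnt (5b) val=4 bits=0x4 at bit 8: 0xa7eec400
tag (8b) val=245 bits=0xf5 at bit 0: 0xa7eec4f5
word = 0xa7eec4f5 → big-endian bytes:
  [0]=0xa7  [1]=0xee  [2]=0xc4  [3]=0xf5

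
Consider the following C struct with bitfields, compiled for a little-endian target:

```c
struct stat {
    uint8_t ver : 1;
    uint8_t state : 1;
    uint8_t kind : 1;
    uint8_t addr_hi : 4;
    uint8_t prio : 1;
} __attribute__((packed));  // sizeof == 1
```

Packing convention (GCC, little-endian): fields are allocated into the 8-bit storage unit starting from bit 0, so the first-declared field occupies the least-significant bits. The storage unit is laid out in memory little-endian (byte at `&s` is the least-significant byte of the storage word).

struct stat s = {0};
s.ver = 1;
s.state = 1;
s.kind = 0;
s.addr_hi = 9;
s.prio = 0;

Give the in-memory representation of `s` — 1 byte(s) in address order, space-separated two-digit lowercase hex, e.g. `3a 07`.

4b

ver:1 = 1 → 0x1 << 0 → word 0x01
state:1 = 1 → 0x1 << 1 → word 0x03
kind:1 = 0 → 0x0 << 2 → word 0x03
addr_hi:4 = 9 → 0x9 << 3 → word 0x4b
prio:1 = 0 → 0x0 << 7 → word 0x4b
word = 0x4b → little-endian bytes:
  [0]=0x4b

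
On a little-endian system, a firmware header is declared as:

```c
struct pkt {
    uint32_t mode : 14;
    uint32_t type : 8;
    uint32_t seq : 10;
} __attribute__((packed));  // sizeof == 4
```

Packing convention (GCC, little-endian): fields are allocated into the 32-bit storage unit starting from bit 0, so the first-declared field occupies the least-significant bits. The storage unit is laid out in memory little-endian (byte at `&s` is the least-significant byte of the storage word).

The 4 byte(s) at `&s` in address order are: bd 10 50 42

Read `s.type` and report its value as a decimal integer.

[0]=0xbd [1]=0x10 [2]=0x50 [3]=0x42 (little-endian) → word 0x425010bd
mode [0+:14] = (word>>0) & 0x3fff = 4285
type [14+:8] = (word>>14) & 0xff = 64  ←
seq [22+:10] = (word>>22) & 0x3ff = 265

64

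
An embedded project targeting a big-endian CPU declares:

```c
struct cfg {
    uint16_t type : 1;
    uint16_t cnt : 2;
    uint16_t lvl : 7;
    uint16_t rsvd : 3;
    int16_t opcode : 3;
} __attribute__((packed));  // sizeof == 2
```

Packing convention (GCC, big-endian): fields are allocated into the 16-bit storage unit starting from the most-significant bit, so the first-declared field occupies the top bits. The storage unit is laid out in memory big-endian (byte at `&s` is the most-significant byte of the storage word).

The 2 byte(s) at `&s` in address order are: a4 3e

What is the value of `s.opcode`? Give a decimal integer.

-2

[0]=0xa4 [1]=0x3e (big-endian) → word 0xa43e
type [15+:1] = (word>>15) & 0x1 = 1
cnt [13+:2] = (word>>13) & 0x3 = 1
lvl [6+:7] = (word>>6) & 0x7f = 16
rsvd [3+:3] = (word>>3) & 0x7 = 7
opcode [0+:3] = (word>>0) & 0x7 = 6  ←
opcode signed 3b, MSB=1: 6 - 8 = -2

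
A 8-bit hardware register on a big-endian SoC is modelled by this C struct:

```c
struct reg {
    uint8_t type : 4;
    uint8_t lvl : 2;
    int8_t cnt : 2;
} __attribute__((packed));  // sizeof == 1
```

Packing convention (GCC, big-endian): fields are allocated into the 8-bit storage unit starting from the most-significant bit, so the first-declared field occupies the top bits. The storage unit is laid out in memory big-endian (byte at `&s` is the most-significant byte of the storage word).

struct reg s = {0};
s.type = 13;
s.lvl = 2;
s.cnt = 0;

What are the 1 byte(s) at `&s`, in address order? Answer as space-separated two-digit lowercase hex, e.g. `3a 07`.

d8

type:4 = 13 → 0xd << 4 → word 0xd0
lvl:2 = 2 → 0x2 << 2 → word 0xd8
cnt:2 = 0 → 0x0 << 0 → word 0xd8
word = 0xd8 → big-endian bytes:
  [0]=0xd8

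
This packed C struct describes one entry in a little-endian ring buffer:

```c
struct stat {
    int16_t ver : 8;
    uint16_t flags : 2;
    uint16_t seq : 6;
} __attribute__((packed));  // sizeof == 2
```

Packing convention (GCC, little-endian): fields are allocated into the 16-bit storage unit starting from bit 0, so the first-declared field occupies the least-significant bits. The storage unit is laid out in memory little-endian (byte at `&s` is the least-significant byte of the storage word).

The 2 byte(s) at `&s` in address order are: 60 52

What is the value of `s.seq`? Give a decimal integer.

[0]=0x60 [1]=0x52 (little-endian) → word 0x5260
ver [0+:8] = (word>>0) & 0xff = 96
flags [8+:2] = (word>>8) & 0x3 = 2
seq [10+:6] = (word>>10) & 0x3f = 20  ←

20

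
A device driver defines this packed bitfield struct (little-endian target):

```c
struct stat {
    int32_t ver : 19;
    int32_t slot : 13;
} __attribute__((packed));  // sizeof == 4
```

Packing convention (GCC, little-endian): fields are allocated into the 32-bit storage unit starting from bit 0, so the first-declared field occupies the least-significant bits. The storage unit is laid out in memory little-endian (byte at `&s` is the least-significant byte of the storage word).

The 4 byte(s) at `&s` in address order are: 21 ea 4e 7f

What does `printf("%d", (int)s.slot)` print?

4073

[0]=0x21 [1]=0xea [2]=0x4e [3]=0x7f (little-endian) → word 0x7f4eea21
ver:19 @ bit 0 → (0x7f4eea21>>0)&0x7ffff = 0x6ea21
slot:13 @ bit 19 → (0x7f4eea21>>19)&0x1fff = 0xfe9  ←
slot signed 13b, MSB=0: value = 4073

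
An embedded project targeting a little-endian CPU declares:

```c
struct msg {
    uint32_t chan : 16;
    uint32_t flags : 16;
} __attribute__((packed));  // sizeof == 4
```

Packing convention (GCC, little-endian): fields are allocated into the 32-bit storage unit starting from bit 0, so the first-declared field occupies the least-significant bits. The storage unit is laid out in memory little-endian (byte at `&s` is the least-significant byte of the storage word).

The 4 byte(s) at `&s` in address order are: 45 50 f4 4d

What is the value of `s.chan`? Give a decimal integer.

[0]=0x45 [1]=0x50 [2]=0xf4 [3]=0x4d (little-endian) → word 0x4df45045
chan [0+:16] = (word>>0) & 0xffff = 20549  ←
flags [16+:16] = (word>>16) & 0xffff = 19956

20549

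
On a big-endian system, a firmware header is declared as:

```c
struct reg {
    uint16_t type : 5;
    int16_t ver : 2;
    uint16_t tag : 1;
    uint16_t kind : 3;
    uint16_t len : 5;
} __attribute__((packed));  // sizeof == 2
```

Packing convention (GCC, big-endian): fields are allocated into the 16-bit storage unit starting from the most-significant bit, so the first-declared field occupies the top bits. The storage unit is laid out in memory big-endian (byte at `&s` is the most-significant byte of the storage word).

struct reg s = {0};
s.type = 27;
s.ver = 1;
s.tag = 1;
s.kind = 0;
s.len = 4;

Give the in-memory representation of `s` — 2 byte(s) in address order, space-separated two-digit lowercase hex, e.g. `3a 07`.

db 04

type (5b) val=27 bits=0x1b at bit 11: 0xd800
ver (2b) val=1 bits=0x1 at bit 9: 0xda00
tag (1b) val=1 bits=0x1 at bit 8: 0xdb00
kind (3b) val=0 bits=0x0 at bit 5: 0xdb00
len (5b) val=4 bits=0x4 at bit 0: 0xdb04
word = 0xdb04 → big-endian bytes:
  [0]=0xdb  [1]=0x04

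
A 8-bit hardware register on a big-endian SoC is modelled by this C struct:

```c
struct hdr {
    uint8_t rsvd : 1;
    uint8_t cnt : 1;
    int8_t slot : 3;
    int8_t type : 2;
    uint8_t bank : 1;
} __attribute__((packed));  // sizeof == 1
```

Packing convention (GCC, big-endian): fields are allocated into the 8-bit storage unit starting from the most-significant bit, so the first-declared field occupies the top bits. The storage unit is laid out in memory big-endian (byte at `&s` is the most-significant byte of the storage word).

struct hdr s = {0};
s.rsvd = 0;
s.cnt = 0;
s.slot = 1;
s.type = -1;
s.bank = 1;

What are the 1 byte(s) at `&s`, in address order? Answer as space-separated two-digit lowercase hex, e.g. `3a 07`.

rsvd (1b) val=0 bits=0x0 at bit 7: 0x00
cnt (1b) val=0 bits=0x0 at bit 6: 0x00
slot (3b) val=1 bits=0x1 at bit 3: 0x08
type (2b) val=-1 bits=0x3 at bit 1: 0x0e
bank (1b) val=1 bits=0x1 at bit 0: 0x0f
word = 0x0f → big-endian bytes:
  [0]=0x0f

0f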